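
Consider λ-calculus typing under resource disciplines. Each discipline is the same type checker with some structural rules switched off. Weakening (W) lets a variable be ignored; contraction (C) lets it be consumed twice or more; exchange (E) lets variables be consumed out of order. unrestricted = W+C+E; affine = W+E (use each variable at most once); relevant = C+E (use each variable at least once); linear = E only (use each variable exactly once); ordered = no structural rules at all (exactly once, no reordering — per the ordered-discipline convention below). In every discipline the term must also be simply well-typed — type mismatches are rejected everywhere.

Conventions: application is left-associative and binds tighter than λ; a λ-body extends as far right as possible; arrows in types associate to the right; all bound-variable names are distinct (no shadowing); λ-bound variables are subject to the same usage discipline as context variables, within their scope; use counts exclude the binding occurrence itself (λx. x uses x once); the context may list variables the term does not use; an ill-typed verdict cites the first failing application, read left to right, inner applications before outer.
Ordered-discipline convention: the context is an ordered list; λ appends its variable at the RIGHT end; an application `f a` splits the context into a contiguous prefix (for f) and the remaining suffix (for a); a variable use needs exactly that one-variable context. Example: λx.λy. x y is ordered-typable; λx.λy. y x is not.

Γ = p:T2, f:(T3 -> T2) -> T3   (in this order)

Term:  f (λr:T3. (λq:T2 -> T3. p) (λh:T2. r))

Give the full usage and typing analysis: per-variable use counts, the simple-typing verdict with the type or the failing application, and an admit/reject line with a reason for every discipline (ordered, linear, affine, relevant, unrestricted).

usage: p ×1; f ×1; r (bound) ×1; q (bound) ×0; h (bound) ×0
use order (left to right): f, p, r
typing: well-typed at T3
ordered: ✗ — unused: q, h — weakening required
linear: ✗ — unused: q, h — weakening required
affine: ✓ — at most one use each (p, f, r, q, h)
relevant: ✗ — unused: q, h — weakening required
unrestricted: ✓ — typability at T3 is all that's needed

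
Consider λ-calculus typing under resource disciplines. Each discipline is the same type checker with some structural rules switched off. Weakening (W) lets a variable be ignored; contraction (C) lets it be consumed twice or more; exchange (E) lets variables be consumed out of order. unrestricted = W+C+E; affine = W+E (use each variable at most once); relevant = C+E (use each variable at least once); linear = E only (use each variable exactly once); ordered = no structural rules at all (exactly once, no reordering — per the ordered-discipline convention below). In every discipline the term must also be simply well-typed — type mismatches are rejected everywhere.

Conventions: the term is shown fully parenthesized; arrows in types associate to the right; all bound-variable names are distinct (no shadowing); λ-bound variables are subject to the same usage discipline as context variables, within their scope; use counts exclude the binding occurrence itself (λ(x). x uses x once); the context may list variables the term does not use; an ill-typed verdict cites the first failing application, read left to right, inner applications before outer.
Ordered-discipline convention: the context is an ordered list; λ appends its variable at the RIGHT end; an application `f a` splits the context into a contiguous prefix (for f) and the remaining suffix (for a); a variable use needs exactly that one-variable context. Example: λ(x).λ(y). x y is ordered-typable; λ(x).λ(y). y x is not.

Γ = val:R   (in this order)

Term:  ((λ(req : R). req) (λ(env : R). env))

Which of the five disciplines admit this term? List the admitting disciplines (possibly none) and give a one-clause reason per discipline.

admitted in: none
use counts: val ×0, req (bound) ×1, env (bound) ×1
uses in reading order: req, env
typing: ill-typed: an application expects R but receives R -> R
ordered ✗ (not simply typable)
linear ✗ (fails simple typing)
affine ✗ (a type mismatch blocks all five)
relevant ✗ (the type mismatch rejects it)
unrestricted ✗ (not simply typable)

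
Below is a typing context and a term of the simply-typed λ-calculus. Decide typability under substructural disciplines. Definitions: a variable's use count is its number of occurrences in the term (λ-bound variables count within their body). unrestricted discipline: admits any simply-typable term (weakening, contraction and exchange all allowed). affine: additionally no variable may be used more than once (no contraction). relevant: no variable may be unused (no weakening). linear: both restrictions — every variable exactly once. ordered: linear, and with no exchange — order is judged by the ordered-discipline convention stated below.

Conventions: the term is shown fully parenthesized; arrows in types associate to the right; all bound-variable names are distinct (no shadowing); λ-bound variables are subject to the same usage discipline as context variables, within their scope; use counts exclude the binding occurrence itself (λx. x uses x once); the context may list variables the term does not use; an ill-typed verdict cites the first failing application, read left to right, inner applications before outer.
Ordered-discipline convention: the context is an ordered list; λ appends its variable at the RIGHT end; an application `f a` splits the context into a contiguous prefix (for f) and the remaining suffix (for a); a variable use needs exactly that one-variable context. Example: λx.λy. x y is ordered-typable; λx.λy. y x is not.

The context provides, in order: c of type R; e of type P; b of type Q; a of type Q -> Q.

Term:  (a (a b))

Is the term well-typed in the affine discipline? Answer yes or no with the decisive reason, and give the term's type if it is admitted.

no — needs contraction — a ×2
counts: c: 0; e: 0; b: 1; a: 2
order of uses: a, a, b
typing: ✓ — Q
summary: ordered ✗, linear ✗, affine ✗, relevant ✗, unrestricted ✓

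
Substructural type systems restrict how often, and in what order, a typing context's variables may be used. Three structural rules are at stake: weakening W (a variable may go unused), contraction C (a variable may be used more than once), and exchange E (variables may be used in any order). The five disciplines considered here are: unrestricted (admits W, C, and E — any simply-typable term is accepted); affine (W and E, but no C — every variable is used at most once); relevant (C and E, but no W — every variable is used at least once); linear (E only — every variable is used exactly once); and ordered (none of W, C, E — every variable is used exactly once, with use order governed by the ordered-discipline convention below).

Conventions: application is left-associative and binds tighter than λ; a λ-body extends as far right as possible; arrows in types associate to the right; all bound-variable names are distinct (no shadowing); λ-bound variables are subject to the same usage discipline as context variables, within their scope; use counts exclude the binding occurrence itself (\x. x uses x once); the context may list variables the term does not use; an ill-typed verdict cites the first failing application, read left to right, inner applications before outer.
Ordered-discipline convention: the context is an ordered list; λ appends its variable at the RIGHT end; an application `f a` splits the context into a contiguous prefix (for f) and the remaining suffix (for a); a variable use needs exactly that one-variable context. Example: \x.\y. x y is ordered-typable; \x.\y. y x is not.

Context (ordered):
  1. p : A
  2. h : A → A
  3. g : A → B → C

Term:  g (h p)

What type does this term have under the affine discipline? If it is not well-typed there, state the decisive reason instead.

term : B → C
usage: p=1, h=1, g=1
left-to-right use order: g, h, p
typing: well-typed at B → C
all disciplines: ordered ✗ · linear ✓ · affine ✓ · relevant ✓ · unrestricted ✓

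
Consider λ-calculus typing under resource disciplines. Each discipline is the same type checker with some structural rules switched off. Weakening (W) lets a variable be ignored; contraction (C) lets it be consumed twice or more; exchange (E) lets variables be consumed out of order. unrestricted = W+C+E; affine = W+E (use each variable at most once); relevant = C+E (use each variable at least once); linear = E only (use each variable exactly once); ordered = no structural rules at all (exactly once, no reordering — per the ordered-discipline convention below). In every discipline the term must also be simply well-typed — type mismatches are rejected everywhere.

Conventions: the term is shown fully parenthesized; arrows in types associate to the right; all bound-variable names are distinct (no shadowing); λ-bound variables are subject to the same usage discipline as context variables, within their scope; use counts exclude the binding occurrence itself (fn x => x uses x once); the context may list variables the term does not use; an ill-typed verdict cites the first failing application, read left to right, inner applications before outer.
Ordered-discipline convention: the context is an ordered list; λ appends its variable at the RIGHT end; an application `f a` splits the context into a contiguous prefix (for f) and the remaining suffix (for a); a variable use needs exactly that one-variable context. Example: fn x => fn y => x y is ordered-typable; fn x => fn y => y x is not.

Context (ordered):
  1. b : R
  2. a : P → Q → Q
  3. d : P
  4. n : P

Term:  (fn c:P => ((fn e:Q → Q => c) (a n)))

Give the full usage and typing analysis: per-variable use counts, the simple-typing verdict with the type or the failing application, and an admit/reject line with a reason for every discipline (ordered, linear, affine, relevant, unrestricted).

counts: b ×0, a ×1, d ×0, n ×1, c [bound] ×1, e [bound] ×0
use order (left to right): c, a, n
typing: well-typed at P → P
ordered: ✗ — unused: b, d, e — weakening required
linear: ✗ — unused: b, d, e — weakening required
affine: ✓ — no duplicate uses among b, a, d, n, c, e
relevant: ✗ — unused: b, d, e — weakening required
unrestricted: ✓ — simply typable at P → P; W, C, E all held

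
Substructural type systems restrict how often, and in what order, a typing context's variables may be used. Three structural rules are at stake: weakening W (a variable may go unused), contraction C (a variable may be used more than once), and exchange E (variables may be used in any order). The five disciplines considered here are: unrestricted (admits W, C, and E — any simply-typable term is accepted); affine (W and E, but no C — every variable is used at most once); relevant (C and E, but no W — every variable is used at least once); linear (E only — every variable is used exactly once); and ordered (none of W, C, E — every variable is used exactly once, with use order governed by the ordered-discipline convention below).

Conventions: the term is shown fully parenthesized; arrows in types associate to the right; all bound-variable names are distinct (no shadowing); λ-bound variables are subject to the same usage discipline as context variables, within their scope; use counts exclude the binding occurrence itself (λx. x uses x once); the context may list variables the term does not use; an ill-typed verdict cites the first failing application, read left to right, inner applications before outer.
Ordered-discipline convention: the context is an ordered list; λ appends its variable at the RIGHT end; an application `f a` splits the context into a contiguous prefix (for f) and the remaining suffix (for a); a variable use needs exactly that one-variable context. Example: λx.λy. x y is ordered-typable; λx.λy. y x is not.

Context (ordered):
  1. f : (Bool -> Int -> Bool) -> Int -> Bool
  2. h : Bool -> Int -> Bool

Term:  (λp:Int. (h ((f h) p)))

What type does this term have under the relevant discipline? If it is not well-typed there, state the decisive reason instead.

term : Int -> Int -> Bool
variable uses: f: 1×, h: 2×, p [bound]: 1×
use order (left to right): h, f, h, p
typing: the term checks, with type Int -> Int -> Bool
summary: ordered ✗ | linear ✗ | affine ✗ | relevant ✓ | unrestricted ✓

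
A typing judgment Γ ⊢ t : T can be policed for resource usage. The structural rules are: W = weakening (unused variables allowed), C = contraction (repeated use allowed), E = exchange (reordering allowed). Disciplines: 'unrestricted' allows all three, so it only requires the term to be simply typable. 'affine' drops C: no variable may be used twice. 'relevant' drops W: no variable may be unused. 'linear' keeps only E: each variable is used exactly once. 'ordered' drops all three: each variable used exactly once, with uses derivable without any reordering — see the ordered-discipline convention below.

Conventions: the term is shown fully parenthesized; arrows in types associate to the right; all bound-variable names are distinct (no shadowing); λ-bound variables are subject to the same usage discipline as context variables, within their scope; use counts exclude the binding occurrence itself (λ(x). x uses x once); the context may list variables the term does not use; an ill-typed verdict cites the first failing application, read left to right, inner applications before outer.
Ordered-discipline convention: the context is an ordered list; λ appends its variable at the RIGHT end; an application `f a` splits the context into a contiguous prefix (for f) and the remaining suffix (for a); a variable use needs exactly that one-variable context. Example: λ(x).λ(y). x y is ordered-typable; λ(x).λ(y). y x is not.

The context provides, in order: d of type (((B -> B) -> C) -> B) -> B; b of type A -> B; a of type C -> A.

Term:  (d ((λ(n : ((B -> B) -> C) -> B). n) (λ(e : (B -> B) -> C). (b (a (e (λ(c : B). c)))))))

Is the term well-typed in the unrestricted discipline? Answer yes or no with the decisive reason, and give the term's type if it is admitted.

yes — type-checks (B) and nothing is barred; term : B
usage: d: 1, b: 1, a: 1, n (bound): 1, e (bound): 1, c (bound): 1
uses in reading order: d, n, b, a, e, c
typing: well-typed at B
summary: ordered ✓ | linear ✓ | affine ✓ | relevant ✓ | unrestricted ✓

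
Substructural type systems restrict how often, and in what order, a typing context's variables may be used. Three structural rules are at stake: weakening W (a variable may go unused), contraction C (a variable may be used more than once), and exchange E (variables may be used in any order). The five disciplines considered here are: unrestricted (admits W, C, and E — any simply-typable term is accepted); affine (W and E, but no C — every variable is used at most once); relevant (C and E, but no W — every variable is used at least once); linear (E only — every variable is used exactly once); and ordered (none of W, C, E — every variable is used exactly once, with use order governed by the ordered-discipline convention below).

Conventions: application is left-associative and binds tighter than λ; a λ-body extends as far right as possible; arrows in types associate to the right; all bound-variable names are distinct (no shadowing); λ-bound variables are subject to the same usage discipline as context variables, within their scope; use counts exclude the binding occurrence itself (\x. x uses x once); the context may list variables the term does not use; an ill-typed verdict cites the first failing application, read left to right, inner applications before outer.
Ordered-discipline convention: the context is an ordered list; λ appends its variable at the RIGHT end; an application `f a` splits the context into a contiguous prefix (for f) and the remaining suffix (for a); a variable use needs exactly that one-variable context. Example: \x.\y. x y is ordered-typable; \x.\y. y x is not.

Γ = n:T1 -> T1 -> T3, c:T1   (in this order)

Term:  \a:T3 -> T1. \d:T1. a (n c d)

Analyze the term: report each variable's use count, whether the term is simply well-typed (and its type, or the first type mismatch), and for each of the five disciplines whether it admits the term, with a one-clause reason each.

usage: n=1, c=1, a [bound]=1, d [bound]=1
uses in reading order: a, n, c, d
typing: well-typed at (T3 -> T1) -> T1 -> T1
ordered ✗ (no ordered split (uses run a, n, c, d))
linear ✓ (n, c, a, d: one use apiece)
affine ✓ (none of n, c, a, d used more than once)
relevant ✓ (n, c, a, d: all used, weakening unneeded)
unrestricted ✓ (typability at (T3 -> T1) -> T1 -> T1 is all that's needed)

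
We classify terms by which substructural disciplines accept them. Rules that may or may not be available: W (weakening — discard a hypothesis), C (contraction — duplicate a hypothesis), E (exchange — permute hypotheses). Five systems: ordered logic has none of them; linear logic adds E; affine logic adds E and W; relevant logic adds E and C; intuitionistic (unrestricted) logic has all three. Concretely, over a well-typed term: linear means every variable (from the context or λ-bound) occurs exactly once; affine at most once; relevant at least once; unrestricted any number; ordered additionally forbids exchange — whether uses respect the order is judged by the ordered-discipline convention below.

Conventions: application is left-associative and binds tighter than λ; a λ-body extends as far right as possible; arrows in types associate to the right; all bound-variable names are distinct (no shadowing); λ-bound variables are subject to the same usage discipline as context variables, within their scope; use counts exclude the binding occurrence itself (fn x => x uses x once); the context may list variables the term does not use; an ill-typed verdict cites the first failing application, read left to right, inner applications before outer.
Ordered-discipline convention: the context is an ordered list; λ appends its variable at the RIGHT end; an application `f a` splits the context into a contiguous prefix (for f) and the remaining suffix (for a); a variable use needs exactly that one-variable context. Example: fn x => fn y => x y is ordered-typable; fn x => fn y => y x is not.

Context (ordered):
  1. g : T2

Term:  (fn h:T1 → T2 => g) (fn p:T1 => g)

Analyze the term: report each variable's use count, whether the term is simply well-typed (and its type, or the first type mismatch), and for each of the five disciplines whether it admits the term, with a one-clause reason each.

use counts: g=2, h [bound]=0, p [bound]=0
use order (left to right): g, g
typing: ✓ — T2
ordered: ✗, g ×2 used more than once (contraction); h, p never used (weakening)
linear: ✗, g ×2 used more than once (contraction); h, p never used (weakening)
affine: ✗, g ×2 used more than once (contraction)
relevant: ✗, h, p never used (weakening)
unrestricted: ✓, simply typable at T2; W, C, E all held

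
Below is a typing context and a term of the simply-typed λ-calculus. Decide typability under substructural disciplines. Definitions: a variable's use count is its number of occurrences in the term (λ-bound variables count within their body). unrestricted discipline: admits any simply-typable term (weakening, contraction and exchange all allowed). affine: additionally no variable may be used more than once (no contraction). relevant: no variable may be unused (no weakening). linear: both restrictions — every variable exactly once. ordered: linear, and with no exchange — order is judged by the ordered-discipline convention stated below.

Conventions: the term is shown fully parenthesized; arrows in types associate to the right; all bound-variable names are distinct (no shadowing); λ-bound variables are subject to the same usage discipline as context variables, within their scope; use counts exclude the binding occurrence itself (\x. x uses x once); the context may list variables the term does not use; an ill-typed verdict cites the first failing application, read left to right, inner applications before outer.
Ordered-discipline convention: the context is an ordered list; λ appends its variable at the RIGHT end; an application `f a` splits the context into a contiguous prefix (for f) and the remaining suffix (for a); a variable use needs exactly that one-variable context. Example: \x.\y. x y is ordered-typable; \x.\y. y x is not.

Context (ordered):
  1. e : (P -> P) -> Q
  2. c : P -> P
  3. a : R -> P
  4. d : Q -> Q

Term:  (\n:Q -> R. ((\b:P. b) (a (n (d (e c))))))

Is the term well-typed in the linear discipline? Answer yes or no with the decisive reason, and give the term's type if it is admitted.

yes — exactly-once usage across e, c, a, d, n, b; term : (Q -> R) -> P
counts: e=1; c=1; a=1; d=1; n [bound]=1; b [bound]=1
left-to-right use order: b, a, n, d, e, c
typing: well-typed at (Q -> R) -> P
per-discipline verdicts: ordered ✗; linear ✓; affine ✓; relevant ✓; unrestricted ✓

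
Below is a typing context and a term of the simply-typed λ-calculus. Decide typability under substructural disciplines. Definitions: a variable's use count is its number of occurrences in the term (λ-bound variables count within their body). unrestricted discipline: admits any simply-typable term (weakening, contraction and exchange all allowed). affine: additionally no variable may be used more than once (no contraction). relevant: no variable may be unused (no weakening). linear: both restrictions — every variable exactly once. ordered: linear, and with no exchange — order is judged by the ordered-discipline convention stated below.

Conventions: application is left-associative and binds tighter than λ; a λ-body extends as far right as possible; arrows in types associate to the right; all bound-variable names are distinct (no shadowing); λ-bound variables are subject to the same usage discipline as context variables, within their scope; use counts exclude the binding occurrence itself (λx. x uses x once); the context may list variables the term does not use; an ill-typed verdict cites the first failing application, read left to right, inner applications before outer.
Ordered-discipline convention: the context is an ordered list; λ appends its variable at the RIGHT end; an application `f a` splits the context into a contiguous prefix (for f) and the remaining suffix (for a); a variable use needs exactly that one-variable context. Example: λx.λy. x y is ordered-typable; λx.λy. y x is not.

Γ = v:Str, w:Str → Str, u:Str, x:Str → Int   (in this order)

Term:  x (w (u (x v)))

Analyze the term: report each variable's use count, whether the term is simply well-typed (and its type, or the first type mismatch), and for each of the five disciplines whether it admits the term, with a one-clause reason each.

usage: v=1, w=1, u=1, x=2
uses in reading order: x, w, u, x, v
typing: ill-typed: applying a non-function (Str)
ordered: ✗ — fails simple typing
linear: ✗ — a type mismatch blocks all five
affine: ✗ — the type mismatch rejects it
relevant: ✗ — not simply typable
unrestricted: ✗ — fails simple typing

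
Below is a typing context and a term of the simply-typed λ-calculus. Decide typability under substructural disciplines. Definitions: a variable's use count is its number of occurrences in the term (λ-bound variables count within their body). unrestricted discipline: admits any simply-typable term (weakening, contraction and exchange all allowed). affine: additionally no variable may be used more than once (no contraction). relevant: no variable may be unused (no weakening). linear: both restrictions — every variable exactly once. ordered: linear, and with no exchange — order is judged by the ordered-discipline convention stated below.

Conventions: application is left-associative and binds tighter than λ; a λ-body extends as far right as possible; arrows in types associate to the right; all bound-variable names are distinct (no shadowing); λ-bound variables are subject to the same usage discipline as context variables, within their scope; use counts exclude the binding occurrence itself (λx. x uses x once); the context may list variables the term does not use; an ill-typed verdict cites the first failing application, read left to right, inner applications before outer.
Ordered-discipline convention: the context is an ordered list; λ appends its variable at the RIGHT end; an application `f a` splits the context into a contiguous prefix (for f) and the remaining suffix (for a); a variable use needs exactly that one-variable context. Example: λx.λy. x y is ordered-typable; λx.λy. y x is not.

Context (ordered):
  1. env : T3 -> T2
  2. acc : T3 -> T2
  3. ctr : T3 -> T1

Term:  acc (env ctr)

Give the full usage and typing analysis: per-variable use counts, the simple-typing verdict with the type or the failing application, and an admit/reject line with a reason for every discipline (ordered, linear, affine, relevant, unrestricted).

counts: env: 1×, acc: 1×, ctr: 1×
use order (left to right): acc, env, ctr
typing: ill-typed: argument of type T3 -> T1 where T3 is required
ordered: ✗ — fails simple typing
linear: ✗ — a type mismatch blocks all five
affine: ✗ — the type mismatch rejects it
relevant: ✗ — not simply typable
unrestricted: ✗ — fails simple typing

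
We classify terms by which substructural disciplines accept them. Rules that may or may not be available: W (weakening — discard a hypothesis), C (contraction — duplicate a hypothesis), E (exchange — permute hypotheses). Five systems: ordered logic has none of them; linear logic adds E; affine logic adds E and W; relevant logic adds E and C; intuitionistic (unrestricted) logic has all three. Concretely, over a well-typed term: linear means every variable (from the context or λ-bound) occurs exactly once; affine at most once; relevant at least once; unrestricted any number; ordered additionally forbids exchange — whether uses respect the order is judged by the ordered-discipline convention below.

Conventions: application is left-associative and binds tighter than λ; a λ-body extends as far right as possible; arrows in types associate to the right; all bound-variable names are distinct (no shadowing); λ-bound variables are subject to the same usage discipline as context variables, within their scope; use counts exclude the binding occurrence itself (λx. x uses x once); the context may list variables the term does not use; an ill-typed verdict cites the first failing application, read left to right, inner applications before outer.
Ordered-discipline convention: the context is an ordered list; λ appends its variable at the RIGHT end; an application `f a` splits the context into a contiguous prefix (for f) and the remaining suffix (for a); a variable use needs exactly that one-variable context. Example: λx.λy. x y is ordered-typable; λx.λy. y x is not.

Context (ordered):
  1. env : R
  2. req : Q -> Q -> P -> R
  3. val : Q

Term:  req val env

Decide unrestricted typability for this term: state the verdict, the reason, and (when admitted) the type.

no — a type mismatch blocks all five
variable uses: env: 1; req: 1; val: 1
left-to-right use order: req, val, env
typing: ill-typed: an argument R mismatches the expected Q
all disciplines: ordered ✗ · linear ✗ · affine ✗ · relevant ✗ · unrestricted ✗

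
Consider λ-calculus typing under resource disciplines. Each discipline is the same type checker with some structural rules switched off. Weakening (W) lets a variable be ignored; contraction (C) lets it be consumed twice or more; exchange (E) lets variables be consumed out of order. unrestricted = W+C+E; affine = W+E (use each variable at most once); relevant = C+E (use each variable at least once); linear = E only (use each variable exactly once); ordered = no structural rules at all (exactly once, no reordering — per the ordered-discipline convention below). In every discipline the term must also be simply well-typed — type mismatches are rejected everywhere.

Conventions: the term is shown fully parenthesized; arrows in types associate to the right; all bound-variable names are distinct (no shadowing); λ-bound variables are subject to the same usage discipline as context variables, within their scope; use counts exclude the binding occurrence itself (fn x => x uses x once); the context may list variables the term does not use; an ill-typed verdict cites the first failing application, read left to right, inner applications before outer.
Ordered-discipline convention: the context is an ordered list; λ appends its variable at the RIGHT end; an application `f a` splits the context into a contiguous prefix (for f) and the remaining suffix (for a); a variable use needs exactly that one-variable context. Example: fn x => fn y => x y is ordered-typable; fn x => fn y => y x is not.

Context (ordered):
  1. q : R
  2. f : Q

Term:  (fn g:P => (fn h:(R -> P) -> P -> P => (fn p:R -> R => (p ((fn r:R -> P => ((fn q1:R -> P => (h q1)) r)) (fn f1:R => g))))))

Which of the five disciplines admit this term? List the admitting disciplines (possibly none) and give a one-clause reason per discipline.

admitting disciplines: none
use counts: q ×0, f ×0, g (bound) ×1, h (bound) ×1, p (bound) ×1, r (bound) ×1, q1 (bound) ×1, f1 (bound) ×0
left-to-right use order: p, h, q1, r, g
typing: ill-typed: a function awaiting R gets P -> P
ordered: ✗ — a type mismatch blocks all five
linear: ✗ — the type mismatch rejects it
affine: ✗ — not simply typable
relevant: ✗ — fails simple typing
unrestricted: ✗ — a type mismatch blocks all five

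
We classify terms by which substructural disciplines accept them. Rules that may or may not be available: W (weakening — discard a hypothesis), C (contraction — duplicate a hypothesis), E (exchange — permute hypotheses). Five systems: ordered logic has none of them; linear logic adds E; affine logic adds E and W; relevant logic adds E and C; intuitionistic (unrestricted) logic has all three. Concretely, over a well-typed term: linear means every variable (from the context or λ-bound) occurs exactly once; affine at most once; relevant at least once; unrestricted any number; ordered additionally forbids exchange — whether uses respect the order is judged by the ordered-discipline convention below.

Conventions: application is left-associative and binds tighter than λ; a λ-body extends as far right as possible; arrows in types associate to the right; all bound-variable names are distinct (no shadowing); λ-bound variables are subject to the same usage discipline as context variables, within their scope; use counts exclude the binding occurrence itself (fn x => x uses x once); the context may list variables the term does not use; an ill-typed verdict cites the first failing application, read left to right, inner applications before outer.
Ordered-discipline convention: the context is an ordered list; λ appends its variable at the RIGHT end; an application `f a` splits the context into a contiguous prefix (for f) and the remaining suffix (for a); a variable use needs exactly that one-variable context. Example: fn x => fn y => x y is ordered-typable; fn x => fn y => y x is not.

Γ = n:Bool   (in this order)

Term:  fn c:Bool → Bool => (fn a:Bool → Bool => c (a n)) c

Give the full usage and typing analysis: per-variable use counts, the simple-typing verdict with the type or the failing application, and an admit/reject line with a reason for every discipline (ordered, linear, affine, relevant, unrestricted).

counts: n=1, c [bound]=2, a [bound]=1
order of uses: c, a, n, c
typing: well-typed at (Bool → Bool) → Bool
ordered: ✗ — uses contraction: c ×2
linear: ✗ — uses contraction: c ×2
affine: ✗ — uses contraction: c ×2
relevant: ✓ — none of n, c, a goes unused
unrestricted: ✓ — simply typable at (Bool → Bool) → Bool; W, C, E all held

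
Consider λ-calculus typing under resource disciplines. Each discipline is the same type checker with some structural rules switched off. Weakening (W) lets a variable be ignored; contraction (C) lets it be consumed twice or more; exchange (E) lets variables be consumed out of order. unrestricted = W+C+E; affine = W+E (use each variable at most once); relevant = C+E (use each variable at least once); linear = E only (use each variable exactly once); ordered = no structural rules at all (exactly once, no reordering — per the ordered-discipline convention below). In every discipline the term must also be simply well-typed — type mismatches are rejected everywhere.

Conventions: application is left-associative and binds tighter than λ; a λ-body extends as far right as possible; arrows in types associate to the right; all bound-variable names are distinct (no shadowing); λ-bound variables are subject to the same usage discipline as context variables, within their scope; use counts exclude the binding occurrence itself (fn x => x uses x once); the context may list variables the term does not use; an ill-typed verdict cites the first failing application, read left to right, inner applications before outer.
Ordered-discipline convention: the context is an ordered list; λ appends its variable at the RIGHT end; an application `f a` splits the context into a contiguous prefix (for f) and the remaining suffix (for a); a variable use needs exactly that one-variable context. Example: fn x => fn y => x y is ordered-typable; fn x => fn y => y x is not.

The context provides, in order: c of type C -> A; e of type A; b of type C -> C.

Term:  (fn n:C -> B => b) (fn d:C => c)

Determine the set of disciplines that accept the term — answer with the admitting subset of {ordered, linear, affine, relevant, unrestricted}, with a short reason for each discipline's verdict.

admitted by: none
usage: c: 1, e: 0, b: 1, n (λ-bound): 0, d (λ-bound): 0
uses in reading order: b, c
typing: ill-typed: an argument C -> C -> A mismatches the expected C -> B
ordered: ✗, fails simple typing
linear: ✗, a type mismatch blocks all five
affine: ✗, the type mismatch rejects it
relevant: ✗, not simply typable
unrestricted: ✗, fails simple typing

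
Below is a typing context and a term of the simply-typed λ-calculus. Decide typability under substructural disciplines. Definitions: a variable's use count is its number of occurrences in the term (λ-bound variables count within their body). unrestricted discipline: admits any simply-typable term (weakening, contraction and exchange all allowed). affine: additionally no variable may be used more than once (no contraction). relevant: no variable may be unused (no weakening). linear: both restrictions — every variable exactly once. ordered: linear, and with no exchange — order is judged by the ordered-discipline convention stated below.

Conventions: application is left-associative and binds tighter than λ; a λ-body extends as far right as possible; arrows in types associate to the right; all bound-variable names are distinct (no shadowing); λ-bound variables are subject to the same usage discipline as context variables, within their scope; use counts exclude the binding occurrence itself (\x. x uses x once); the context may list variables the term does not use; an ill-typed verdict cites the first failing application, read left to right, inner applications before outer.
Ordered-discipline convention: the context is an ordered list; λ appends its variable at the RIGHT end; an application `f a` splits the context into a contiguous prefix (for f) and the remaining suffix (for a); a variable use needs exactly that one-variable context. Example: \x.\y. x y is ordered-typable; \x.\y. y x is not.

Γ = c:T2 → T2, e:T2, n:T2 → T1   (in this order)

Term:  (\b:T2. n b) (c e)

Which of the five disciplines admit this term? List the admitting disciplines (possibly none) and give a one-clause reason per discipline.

admitting disciplines: linear, affine, relevant, unrestricted
usage: c=1; e=1; n=1; b [bound]=1
left-to-right use order: n, b, c, e
typing: well-typed at T1
ordered: ✗, needs exchange: uses follow n, b, c, e
linear: ✓, each of c, e, n, b used exactly once
affine: ✓, c, e, n, b: no repeats, contraction unneeded
relevant: ✓, every one of c, e, n, b appears
unrestricted: ✓, type-checks (T1) and nothing is barred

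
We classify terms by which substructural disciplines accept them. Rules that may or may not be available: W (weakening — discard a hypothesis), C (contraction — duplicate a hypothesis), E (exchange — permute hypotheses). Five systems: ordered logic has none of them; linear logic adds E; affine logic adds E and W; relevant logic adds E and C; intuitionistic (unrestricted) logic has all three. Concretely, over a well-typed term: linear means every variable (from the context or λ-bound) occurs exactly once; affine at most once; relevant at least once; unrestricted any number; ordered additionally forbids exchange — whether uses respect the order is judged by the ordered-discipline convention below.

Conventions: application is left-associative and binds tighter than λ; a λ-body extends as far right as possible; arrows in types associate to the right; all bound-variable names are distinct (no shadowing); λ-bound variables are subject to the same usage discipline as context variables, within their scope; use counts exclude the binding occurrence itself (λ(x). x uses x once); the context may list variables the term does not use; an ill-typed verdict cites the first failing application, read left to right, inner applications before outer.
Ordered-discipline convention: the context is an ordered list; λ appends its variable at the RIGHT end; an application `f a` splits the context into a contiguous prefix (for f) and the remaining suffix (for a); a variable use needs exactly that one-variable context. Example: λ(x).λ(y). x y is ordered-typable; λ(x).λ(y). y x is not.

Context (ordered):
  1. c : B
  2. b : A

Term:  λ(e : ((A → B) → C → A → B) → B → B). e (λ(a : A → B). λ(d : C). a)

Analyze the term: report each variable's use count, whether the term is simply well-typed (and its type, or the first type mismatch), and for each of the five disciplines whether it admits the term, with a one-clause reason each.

variable uses: c=0, b=0, e (λ-bound)=1, a (λ-bound)=1, d (λ-bound)=0
order of uses: e, a
typing: the term checks, with type (((A → B) → C → A → B) → B → B) → B → B
ordered ✗ (c, b, d never used (weakening))
linear ✗ (c, b, d never used (weakening))
affine ✓ (no duplicate uses among c, b, e, a, d)
relevant ✗ (c, b, d never used (weakening))
unrestricted ✓ (well-typed at (((A → B) → C → A → B) → B → B) → B → B; no restrictions here)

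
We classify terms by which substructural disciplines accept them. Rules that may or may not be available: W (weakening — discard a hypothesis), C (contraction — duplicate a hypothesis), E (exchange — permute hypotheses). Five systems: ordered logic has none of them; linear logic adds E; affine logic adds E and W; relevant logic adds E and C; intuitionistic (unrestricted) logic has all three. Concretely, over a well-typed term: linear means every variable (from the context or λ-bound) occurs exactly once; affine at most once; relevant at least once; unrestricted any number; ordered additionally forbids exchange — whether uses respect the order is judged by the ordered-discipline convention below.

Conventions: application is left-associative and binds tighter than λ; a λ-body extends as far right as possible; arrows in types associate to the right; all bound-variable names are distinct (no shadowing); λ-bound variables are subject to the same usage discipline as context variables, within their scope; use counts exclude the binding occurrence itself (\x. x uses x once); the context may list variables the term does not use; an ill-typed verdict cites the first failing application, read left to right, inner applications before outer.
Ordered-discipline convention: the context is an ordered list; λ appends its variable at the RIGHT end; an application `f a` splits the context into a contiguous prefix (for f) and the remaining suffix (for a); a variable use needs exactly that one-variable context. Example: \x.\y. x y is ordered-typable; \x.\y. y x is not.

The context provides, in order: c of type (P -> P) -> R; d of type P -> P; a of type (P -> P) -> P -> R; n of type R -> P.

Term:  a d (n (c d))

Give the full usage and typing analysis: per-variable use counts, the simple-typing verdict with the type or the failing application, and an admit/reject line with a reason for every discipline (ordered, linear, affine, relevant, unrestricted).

use counts: c ×1, d ×2, a ×1, n ×1
left-to-right use order: a, d, n, c, d
typing: well-typed — term : R
ordered ✗ (uses contraction: d ×2)
linear ✗ (uses contraction: d ×2)
affine ✗ (uses contraction: d ×2)
relevant ✓ (none of c, d, a, n goes unused)
unrestricted ✓ (simply typable at R; W, C, E all held)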